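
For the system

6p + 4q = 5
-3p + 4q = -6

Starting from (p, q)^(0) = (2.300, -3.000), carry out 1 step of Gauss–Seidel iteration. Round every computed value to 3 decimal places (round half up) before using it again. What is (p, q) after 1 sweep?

(2.833, 0.625)

Iteration 1:
  p = (5 - (4)·-3.000) / (6) = 2.833
  q = (-6 - (-3)·2.833) / (4) = 0.625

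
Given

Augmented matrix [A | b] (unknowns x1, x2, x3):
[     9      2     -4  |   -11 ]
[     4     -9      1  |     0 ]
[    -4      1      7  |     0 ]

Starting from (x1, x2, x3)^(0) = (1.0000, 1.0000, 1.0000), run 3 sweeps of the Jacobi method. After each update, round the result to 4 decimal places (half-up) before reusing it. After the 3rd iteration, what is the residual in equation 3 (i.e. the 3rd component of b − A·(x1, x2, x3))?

-0.8837

Iteration 1:
  x1 = (-11 - (2)·1.0000 - (-4)·1.0000) / (9) = -1.0000
  x2 = (0 - (4)·1.0000 - (1)·1.0000) / (-9) = 0.5556
  x3 = (0 - (-4)·1.0000 - (1)·1.0000) / (7) = 0.4286
Iteration 2:
  x1 = (-11 - (2)·0.5556 - (-4)·0.4286) / (9) = -1.1552
  x2 = (0 - (4)·-1.0000 - (1)·0.4286) / (-9) = -0.3968
  x3 = (0 - (-4)·-1.0000 - (1)·0.5556) / (7) = -0.6508
Iteration 3:
  x1 = (-11 - (2)·-0.3968 - (-4)·-0.6508) / (9) = -1.4233
  x2 = (0 - (4)·-1.1552 - (1)·-0.6508) / (-9) = -0.5857
  x3 = (0 - (-4)·-1.1552 - (1)·-0.3968) / (7) = -0.6034
Residual b − A·x = (0.5675, 1.0253, -0.8837)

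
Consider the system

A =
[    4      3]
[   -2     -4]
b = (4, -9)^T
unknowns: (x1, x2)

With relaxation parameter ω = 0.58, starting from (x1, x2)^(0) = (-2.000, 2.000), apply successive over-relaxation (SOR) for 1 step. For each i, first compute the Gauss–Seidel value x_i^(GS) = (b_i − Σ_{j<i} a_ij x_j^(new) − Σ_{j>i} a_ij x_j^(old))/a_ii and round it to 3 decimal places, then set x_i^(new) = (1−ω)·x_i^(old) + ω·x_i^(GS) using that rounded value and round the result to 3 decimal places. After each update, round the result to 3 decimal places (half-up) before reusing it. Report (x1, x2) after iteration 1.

(-1.130, 2.473)

Iteration 1:
  x1: GS value = (4 - (3)·2.000) / (4) = -0.500;  x1 ← (1−ω)·-2.000 + ω·-0.500 = -1.130
  x2: GS value = (-9 - (-2)·-1.130) / (-4) = 2.815;  x2 ← (1−ω)·2.000 + ω·2.815 = 2.473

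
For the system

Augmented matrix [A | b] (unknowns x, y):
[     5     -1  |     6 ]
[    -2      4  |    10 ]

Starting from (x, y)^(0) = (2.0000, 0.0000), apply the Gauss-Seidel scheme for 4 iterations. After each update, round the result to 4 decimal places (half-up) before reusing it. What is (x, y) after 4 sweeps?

Iteration 1:
  x = (6 - (-1)·0.0000) / (5) = 1.2000
  y = (10 - (-2)·1.2000) / (4) = 3.1000
Iteration 2:
  x = (6 - (-1)·3.1000) / (5) = 1.8200
  y = (10 - (-2)·1.8200) / (4) = 3.4100
Iteration 3:
  x = (6 - (-1)·3.4100) / (5) = 1.8820
  y = (10 - (-2)·1.8820) / (4) = 3.4410
Iteration 4:
  x = (6 - (-1)·3.4410) / (5) = 1.8882
  y = (10 - (-2)·1.8882) / (4) = 3.4441

(1.8882, 3.4441)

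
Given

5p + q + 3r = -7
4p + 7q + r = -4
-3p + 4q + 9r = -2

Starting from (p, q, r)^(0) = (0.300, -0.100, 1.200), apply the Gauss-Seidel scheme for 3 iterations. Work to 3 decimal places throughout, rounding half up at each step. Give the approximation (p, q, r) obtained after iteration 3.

Iteration 1:
  p = (-7 - (1)·-0.100 - (3)·1.200) / (5) = -2.100
  q = (-4 - (4)·-2.100 - (1)·1.200) / (7) = 0.457
  r = (-2 - (-3)·-2.100 - (4)·0.457) / (9) = -1.125
Iteration 2:
  p = (-7 - (1)·0.457 - (3)·-1.125) / (5) = -0.816
  q = (-4 - (4)·-0.816 - (1)·-1.125) / (7) = 0.056
  r = (-2 - (-3)·-0.816 - (4)·0.056) / (9) = -0.519
Iteration 3:
  p = (-7 - (1)·0.056 - (3)·-0.519) / (5) = -1.100
  q = (-4 - (4)·-1.100 - (1)·-0.519) / (7) = 0.131
  r = (-2 - (-3)·-1.100 - (4)·0.131) / (9) = -0.647

(-1.100, 0.131, -0.647)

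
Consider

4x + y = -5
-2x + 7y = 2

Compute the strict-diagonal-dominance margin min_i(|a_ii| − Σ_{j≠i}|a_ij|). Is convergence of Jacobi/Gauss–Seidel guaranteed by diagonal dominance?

3

row 1: |4| − (1) = 3
row 2: |7| − (2) = 5
minimum over rows = 3 → strictly diagonally dominant (convergence guaranteed)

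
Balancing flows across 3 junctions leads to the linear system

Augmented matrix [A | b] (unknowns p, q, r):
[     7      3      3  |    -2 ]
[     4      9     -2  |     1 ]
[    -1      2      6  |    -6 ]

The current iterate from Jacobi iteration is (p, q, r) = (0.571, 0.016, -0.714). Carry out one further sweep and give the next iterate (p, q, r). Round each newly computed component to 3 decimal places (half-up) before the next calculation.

One sweep:
  p = (-2 - (3)·0.016 - (3)·-0.714) / (7) = 0.013
  q = (1 - (4)·0.571 - (-2)·-0.714) / (9) = -0.301
  r = (-6 - (-1)·0.571 - (2)·0.016) / (6) = -0.910

(0.013, -0.301, -0.910)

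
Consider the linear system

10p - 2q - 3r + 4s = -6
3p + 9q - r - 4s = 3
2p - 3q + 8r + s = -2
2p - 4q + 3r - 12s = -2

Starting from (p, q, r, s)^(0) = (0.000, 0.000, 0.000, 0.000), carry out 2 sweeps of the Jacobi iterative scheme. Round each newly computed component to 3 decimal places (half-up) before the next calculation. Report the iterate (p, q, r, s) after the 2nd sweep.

Iteration 1:
  p = (-6 - (-2)·0.000 - (-3)·0.000 - (4)·0.000) / (10) = -0.600
  q = (3 - (3)·0.000 - (-1)·0.000 - (-4)·0.000) / (9) = 0.333
  r = (-2 - (2)·0.000 - (-3)·0.000 - (1)·0.000) / (8) = -0.250
  s = (-2 - (2)·0.000 - (-4)·0.000 - (3)·0.000) / (-12) = 0.167
Iteration 2:
  p = (-6 - (-2)·0.333 - (-3)·-0.250 - (4)·0.167) / (10) = -0.675
  q = (3 - (3)·-0.600 - (-1)·-0.250 - (-4)·0.167) / (9) = 0.580
  r = (-2 - (2)·-0.600 - (-3)·0.333 - (1)·0.167) / (8) = 0.004
  s = (-2 - (2)·-0.600 - (-4)·0.333 - (3)·-0.250) / (-12) = -0.107

(-0.675, 0.580, 0.004, -0.107)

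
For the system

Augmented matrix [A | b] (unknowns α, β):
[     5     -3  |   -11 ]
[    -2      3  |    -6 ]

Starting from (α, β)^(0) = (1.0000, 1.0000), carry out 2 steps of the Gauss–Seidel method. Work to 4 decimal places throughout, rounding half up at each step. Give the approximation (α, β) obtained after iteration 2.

(-4.0400, -4.6933)

Iteration 1:
  α = (-11 - (-3)·1.0000) / (5) = -1.6000
  β = (-6 - (-2)·-1.6000) / (3) = -3.0667
Iteration 2:
  α = (-11 - (-3)·-3.0667) / (5) = -4.0400
  β = (-6 - (-2)·-4.0400) / (3) = -4.6933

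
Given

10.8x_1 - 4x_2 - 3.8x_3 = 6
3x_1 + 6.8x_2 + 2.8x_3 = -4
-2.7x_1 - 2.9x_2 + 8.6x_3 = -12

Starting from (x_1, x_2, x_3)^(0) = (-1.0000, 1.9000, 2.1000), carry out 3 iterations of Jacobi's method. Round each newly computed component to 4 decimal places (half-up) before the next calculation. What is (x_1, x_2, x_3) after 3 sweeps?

Iteration 1:
  x_1 = (6 - (-4)·1.9000 - (-3.8)·2.1000) / (10.8) = 1.9981
  x_2 = (-4 - (3)·-1.0000 - (2.8)·2.1000) / (6.8) = -1.0118
  x_3 = (-12 - (-2.7)·-1.0000 - (-2.9)·1.9000) / (8.6) = -1.0686
Iteration 2:
  x_1 = (6 - (-4)·-1.0118 - (-3.8)·-1.0686) / (10.8) = -0.1952
  x_2 = (-4 - (3)·1.9981 - (2.8)·-1.0686) / (6.8) = -1.0297
  x_3 = (-12 - (-2.7)·1.9981 - (-2.9)·-1.0118) / (8.6) = -1.1092
Iteration 3:
  x_1 = (6 - (-4)·-1.0297 - (-3.8)·-1.1092) / (10.8) = -0.2161
  x_2 = (-4 - (3)·-0.1952 - (2.8)·-1.1092) / (6.8) = -0.0454
  x_3 = (-12 - (-2.7)·-0.1952 - (-2.9)·-1.0297) / (8.6) = -1.8039

(-0.2161, -0.0454, -1.8039)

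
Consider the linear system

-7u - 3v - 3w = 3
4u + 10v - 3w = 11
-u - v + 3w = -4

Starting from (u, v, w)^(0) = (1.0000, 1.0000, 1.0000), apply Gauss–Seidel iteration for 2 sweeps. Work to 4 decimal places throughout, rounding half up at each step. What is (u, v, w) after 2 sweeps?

(-0.7674, 1.0698, -1.2325)

Iteration 1:
  u = (3 - (-3)·1.0000 - (-3)·1.0000) / (-7) = -1.2857
  v = (11 - (4)·-1.2857 - (-3)·1.0000) / (10) = 1.9143
  w = (-4 - (-1)·-1.2857 - (-1)·1.9143) / (3) = -1.1238
Iteration 2:
  u = (3 - (-3)·1.9143 - (-3)·-1.1238) / (-7) = -0.7674
  v = (11 - (4)·-0.7674 - (-3)·-1.1238) / (10) = 1.0698
  w = (-4 - (-1)·-0.7674 - (-1)·1.0698) / (3) = -1.2325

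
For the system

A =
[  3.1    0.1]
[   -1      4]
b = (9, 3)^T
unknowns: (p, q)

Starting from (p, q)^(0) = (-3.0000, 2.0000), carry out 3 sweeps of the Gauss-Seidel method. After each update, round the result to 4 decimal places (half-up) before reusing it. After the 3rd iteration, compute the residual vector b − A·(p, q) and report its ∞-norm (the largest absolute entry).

0.0000

Iteration 1:
  p = (9 - (0.1)·2.0000) / (3.1) = 2.8387
  q = (3 - (-1)·2.8387) / (4) = 1.4597
Iteration 2:
  p = (9 - (0.1)·1.4597) / (3.1) = 2.8561
  q = (3 - (-1)·2.8561) / (4) = 1.4640
Iteration 3:
  p = (9 - (0.1)·1.4640) / (3.1) = 2.8560
  q = (3 - (-1)·2.8560) / (4) = 1.4640
Residual b − A·x = (0.0000, 0.0000); ∞-norm = 0.0000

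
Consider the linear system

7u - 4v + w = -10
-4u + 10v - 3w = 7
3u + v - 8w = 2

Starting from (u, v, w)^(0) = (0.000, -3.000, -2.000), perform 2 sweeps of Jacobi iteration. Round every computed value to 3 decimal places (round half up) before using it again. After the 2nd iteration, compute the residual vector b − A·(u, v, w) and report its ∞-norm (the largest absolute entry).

4.245

Iteration 1:
  u = (-10 - (-4)·-3.000 - (1)·-2.000) / (7) = -2.857
  v = (7 - (-4)·0.000 - (-3)·-2.000) / (10) = 0.100
  w = (2 - (3)·0.000 - (1)·-3.000) / (-8) = -0.625
Iteration 2:
  u = (-10 - (-4)·0.100 - (1)·-0.625) / (7) = -1.282
  v = (7 - (-4)·-2.857 - (-3)·-0.625) / (10) = -0.630
  w = (2 - (3)·-2.857 - (1)·0.100) / (-8) = -1.309
Residual b − A·x = (-2.237, 4.245, -3.996); ∞-norm = 4.245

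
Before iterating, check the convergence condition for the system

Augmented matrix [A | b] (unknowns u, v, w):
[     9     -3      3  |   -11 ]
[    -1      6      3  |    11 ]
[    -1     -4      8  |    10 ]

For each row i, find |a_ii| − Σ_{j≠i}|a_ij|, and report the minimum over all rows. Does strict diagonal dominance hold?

row 1: |9| − (3+3) = 3
row 2: |6| − (1+3) = 2
row 3: |8| − (1+4) = 3
minimum over rows = 2 → strictly diagonally dominant (convergence guaranteed)

2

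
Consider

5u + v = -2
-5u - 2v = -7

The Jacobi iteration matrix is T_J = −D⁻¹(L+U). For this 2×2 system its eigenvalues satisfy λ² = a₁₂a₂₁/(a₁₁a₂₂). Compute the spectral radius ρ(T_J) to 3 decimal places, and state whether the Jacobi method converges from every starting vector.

0.707

a₁₂a₂₁/(a₁₁a₂₂) = (1)·(-5) / ((5)·(-2)) = 0.500000
ρ = √|0.500000| = √0.500000 = 0.707
ρ < 1, so Jacobi converges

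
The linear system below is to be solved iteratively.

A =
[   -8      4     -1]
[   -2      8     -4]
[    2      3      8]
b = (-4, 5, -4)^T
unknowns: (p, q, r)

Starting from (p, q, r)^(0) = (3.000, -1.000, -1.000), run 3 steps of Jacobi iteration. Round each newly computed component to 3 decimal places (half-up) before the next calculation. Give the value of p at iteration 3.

Iteration 1:
  p = (-4 - (4)·-1.000 - (-1)·-1.000) / (-8) = 0.125
  q = (5 - (-2)·3.000 - (-4)·-1.000) / (8) = 0.875
  r = (-4 - (2)·3.000 - (3)·-1.000) / (8) = -0.875
Iteration 2:
  p = (-4 - (4)·0.875 - (-1)·-0.875) / (-8) = 1.047
  q = (5 - (-2)·0.125 - (-4)·-0.875) / (8) = 0.219
  r = (-4 - (2)·0.125 - (3)·0.875) / (8) = -0.859
Iteration 3:
  p = (-4 - (4)·0.219 - (-1)·-0.859) / (-8) = 0.717
  q = (5 - (-2)·1.047 - (-4)·-0.859) / (8) = 0.457
  r = (-4 - (2)·1.047 - (3)·0.219) / (8) = -0.844

0.717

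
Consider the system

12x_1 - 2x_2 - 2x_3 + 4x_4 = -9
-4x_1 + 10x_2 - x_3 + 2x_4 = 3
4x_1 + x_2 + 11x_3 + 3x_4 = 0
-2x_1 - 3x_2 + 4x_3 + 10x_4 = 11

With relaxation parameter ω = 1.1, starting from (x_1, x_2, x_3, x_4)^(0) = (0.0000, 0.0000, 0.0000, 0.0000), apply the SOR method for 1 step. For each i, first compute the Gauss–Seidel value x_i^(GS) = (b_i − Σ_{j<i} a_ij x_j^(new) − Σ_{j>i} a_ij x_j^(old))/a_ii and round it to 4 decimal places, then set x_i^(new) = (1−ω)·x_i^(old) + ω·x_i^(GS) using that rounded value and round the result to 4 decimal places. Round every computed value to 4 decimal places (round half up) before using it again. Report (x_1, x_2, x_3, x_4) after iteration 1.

(-0.8250, -0.0330, 0.3333, 0.8710)

Iteration 1:
  x_1: GS value = (-9 - (-2)·0.0000 - (-2)·0.0000 - (4)·0.0000) / (12) = -0.7500;  x_1 ← (1−ω)·0.0000 + ω·-0.7500 = -0.8250
  x_2: GS value = (3 - (-4)·-0.8250 - (-1)·0.0000 - (2)·0.0000) / (10) = -0.0300;  x_2 ← (1−ω)·0.0000 + ω·-0.0300 = -0.0330
  x_3: GS value = (0 - (4)·-0.8250 - (1)·-0.0330 - (3)·0.0000) / (11) = 0.3030;  x_3 ← (1−ω)·0.0000 + ω·0.3030 = 0.3333
  x_4: GS value = (11 - (-2)·-0.8250 - (-3)·-0.0330 - (4)·0.3333) / (10) = 0.7918;  x_4 ← (1−ω)·0.0000 + ω·0.7918 = 0.8710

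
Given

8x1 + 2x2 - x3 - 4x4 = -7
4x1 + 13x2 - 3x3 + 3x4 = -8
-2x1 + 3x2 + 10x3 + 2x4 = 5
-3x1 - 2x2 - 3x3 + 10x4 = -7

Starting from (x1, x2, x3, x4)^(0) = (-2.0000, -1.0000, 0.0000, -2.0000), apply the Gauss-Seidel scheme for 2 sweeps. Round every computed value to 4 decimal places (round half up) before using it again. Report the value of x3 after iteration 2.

Iteration 1:
  x1 = (-7 - (2)·-1.0000 - (-1)·0.0000 - (-4)·-2.0000) / (8) = -1.6250
  x2 = (-8 - (4)·-1.6250 - (-3)·0.0000 - (3)·-2.0000) / (13) = 0.3462
  x3 = (5 - (-2)·-1.6250 - (3)·0.3462 - (2)·-2.0000) / (10) = 0.4711
  x4 = (-7 - (-3)·-1.6250 - (-2)·0.3462 - (-3)·0.4711) / (10) = -0.9769
Iteration 2:
  x1 = (-7 - (2)·0.3462 - (-1)·0.4711 - (-4)·-0.9769) / (8) = -1.3911
  x2 = (-8 - (4)·-1.3911 - (-3)·0.4711 - (3)·-0.9769) / (13) = 0.1468
  x3 = (5 - (-2)·-1.3911 - (3)·0.1468 - (2)·-0.9769) / (10) = 0.3731
  x4 = (-7 - (-3)·-1.3911 - (-2)·0.1468 - (-3)·0.3731) / (10) = -0.9760

0.3731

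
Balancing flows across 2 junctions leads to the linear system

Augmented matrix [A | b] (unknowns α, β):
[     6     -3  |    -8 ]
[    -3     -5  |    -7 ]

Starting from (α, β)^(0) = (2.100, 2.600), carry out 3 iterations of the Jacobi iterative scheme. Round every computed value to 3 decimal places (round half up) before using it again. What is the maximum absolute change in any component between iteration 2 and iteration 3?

0.738

Iteration 1:
  α = (-8 - (-3)·2.600) / (6) = -0.033
  β = (-7 - (-3)·2.100) / (-5) = 0.140
Iteration 2:
  α = (-8 - (-3)·0.140) / (6) = -1.263
  β = (-7 - (-3)·-0.033) / (-5) = 1.420
Iteration 3:
  α = (-8 - (-3)·1.420) / (6) = -0.623
  β = (-7 - (-3)·-1.263) / (-5) = 2.158
Change: (0.640, 0.738) → max |·| = 0.738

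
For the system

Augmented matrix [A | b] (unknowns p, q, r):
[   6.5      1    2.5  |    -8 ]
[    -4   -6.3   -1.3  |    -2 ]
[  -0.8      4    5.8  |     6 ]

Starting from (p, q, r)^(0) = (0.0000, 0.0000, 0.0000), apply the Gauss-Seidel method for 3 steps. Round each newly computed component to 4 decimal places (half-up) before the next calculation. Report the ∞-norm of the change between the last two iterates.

0.0235

Iteration 1:
  p = (-8 - (1)·0.0000 - (2.5)·0.0000) / (6.5) = -1.2308
  q = (-2 - (-4)·-1.2308 - (-1.3)·0.0000) / (-6.3) = 1.0989
  r = (6 - (-0.8)·-1.2308 - (4)·1.0989) / (5.8) = 0.1069
Iteration 2:
  p = (-8 - (1)·1.0989 - (2.5)·0.1069) / (6.5) = -1.4409
  q = (-2 - (-4)·-1.4409 - (-1.3)·0.1069) / (-6.3) = 1.2103
  r = (6 - (-0.8)·-1.4409 - (4)·1.2103) / (5.8) = 0.0010
Iteration 3:
  p = (-8 - (1)·1.2103 - (2.5)·0.0010) / (6.5) = -1.4174
  q = (-2 - (-4)·-1.4174 - (-1.3)·0.0010) / (-6.3) = 1.2172
  r = (6 - (-0.8)·-1.4174 - (4)·1.2172) / (5.8) = -0.0005
Change: (0.0235, 0.0069, -0.0015) → max |·| = 0.0235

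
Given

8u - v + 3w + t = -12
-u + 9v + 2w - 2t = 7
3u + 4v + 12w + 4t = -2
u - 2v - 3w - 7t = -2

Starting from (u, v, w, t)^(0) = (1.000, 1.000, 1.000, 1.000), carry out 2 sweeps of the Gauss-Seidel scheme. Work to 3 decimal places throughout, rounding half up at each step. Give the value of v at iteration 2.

Iteration 1:
  u = (-12 - (-1)·1.000 - (3)·1.000 - (1)·1.000) / (8) = -1.875
  v = (7 - (-1)·-1.875 - (2)·1.000 - (-2)·1.000) / (9) = 0.569
  w = (-2 - (3)·-1.875 - (4)·0.569 - (4)·1.000) / (12) = -0.221
  t = (-2 - (1)·-1.875 - (-2)·0.569 - (-3)·-0.221) / (-7) = -0.050
Iteration 2:
  u = (-12 - (-1)·0.569 - (3)·-0.221 - (1)·-0.050) / (8) = -1.340
  v = (7 - (-1)·-1.340 - (2)·-0.221 - (-2)·-0.050) / (9) = 0.667
  w = (-2 - (3)·-1.340 - (4)·0.667 - (4)·-0.050) / (12) = -0.037
  t = (-2 - (1)·-1.340 - (-2)·0.667 - (-3)·-0.037) / (-7) = -0.080

0.667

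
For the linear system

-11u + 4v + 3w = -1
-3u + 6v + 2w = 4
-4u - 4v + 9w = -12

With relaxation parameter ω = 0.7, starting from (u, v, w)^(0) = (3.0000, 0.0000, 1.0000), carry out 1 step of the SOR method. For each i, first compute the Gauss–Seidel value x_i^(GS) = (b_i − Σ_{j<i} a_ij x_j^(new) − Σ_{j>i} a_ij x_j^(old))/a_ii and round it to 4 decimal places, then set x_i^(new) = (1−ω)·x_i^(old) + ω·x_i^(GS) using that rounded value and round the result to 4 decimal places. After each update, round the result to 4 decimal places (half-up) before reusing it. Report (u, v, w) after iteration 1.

(1.1545, 0.6374, -0.0758)

Iteration 1:
  u: GS value = (-1 - (4)·0.0000 - (3)·1.0000) / (-11) = 0.3636;  u ← (1−ω)·3.0000 + ω·0.3636 = 1.1545
  v: GS value = (4 - (-3)·1.1545 - (2)·1.0000) / (6) = 0.9106;  v ← (1−ω)·0.0000 + ω·0.9106 = 0.6374
  w: GS value = (-12 - (-4)·1.1545 - (-4)·0.6374) / (9) = -0.5369;  w ← (1−ω)·1.0000 + ω·-0.5369 = -0.0758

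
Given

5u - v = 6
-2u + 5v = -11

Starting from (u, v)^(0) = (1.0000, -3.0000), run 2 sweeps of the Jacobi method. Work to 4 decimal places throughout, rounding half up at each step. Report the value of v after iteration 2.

-1.9600

Iteration 1:
  u = (6 - (-1)·-3.0000) / (5) = 0.6000
  v = (-11 - (-2)·1.0000) / (5) = -1.8000
Iteration 2:
  u = (6 - (-1)·-1.8000) / (5) = 0.8400
  v = (-11 - (-2)·0.6000) / (5) = -1.9600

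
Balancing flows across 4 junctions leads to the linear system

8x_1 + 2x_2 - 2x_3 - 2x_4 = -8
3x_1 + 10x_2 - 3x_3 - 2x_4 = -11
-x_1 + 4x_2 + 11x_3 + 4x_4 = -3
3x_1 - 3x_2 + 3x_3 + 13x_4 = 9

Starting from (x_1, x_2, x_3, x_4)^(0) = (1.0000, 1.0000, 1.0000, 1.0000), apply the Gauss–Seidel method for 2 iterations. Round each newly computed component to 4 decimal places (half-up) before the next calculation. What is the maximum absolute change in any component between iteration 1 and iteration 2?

0.4672

Iteration 1:
  x_1 = (-8 - (2)·1.0000 - (-2)·1.0000 - (-2)·1.0000) / (8) = -0.7500
  x_2 = (-11 - (3)·-0.7500 - (-3)·1.0000 - (-2)·1.0000) / (10) = -0.3750
  x_3 = (-3 - (-1)·-0.7500 - (4)·-0.3750 - (4)·1.0000) / (11) = -0.5682
  x_4 = (9 - (3)·-0.7500 - (-3)·-0.3750 - (3)·-0.5682) / (13) = 0.9100
Iteration 2:
  x_1 = (-8 - (2)·-0.3750 - (-2)·-0.5682 - (-2)·0.9100) / (8) = -0.8208
  x_2 = (-11 - (3)·-0.8208 - (-3)·-0.5682 - (-2)·0.9100) / (10) = -0.8422
  x_3 = (-3 - (-1)·-0.8208 - (4)·-0.8422 - (4)·0.9100) / (11) = -0.3720
  x_4 = (9 - (3)·-0.8208 - (-3)·-0.8422 - (3)·-0.3720) / (13) = 0.7732
Change: (-0.0708, -0.4672, 0.1962, -0.1368) → max |·| = 0.4672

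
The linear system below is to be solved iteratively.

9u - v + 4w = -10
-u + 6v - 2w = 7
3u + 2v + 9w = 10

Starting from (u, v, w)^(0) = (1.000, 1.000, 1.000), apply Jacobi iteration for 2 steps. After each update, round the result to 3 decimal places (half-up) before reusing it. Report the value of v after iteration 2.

Iteration 1:
  u = (-10 - (-1)·1.000 - (4)·1.000) / (9) = -1.444
  v = (7 - (-1)·1.000 - (-2)·1.000) / (6) = 1.667
  w = (10 - (3)·1.000 - (2)·1.000) / (9) = 0.556
Iteration 2:
  u = (-10 - (-1)·1.667 - (4)·0.556) / (9) = -1.173
  v = (7 - (-1)·-1.444 - (-2)·0.556) / (6) = 1.111
  w = (10 - (3)·-1.444 - (2)·1.667) / (9) = 1.222

1.111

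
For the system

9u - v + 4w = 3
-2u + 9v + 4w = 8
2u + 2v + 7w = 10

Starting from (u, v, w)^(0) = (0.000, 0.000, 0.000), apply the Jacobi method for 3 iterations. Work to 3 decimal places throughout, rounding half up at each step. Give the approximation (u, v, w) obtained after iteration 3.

Iteration 1:
  u = (3 - (-1)·0.000 - (4)·0.000) / (9) = 0.333
  v = (8 - (-2)·0.000 - (4)·0.000) / (9) = 0.889
  w = (10 - (2)·0.000 - (2)·0.000) / (7) = 1.429
Iteration 2:
  u = (3 - (-1)·0.889 - (4)·1.429) / (9) = -0.203
  v = (8 - (-2)·0.333 - (4)·1.429) / (9) = 0.328
  w = (10 - (2)·0.333 - (2)·0.889) / (7) = 1.079
Iteration 3:
  u = (3 - (-1)·0.328 - (4)·1.079) / (9) = -0.110
  v = (8 - (-2)·-0.203 - (4)·1.079) / (9) = 0.364
  w = (10 - (2)·-0.203 - (2)·0.328) / (7) = 1.393

(-0.110, 0.364, 1.393)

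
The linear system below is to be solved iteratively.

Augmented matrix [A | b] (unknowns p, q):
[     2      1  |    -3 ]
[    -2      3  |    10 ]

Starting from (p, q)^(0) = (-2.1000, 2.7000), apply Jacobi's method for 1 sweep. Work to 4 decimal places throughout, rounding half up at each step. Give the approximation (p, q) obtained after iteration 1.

(-2.8500, 1.9333)

Iteration 1:
  p = (-3 - (1)·2.7000) / (2) = -2.8500
  q = (10 - (-2)·-2.1000) / (3) = 1.9333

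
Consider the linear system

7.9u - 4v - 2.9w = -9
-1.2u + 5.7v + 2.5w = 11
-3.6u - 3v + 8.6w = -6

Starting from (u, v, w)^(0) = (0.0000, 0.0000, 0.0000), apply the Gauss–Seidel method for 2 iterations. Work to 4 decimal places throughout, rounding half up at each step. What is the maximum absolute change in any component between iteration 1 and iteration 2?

0.6409

Iteration 1:
  u = (-9 - (-4)·0.0000 - (-2.9)·0.0000) / (7.9) = -1.1392
  v = (11 - (-1.2)·-1.1392 - (2.5)·0.0000) / (5.7) = 1.6900
  w = (-6 - (-3.6)·-1.1392 - (-3)·1.6900) / (8.6) = -0.5850
Iteration 2:
  u = (-9 - (-4)·1.6900 - (-2.9)·-0.5850) / (7.9) = -0.4983
  v = (11 - (-1.2)·-0.4983 - (2.5)·-0.5850) / (5.7) = 2.0815
  w = (-6 - (-3.6)·-0.4983 - (-3)·2.0815) / (8.6) = -0.1802
Change: (0.6409, 0.3915, 0.4048) → max |·| = 0.6409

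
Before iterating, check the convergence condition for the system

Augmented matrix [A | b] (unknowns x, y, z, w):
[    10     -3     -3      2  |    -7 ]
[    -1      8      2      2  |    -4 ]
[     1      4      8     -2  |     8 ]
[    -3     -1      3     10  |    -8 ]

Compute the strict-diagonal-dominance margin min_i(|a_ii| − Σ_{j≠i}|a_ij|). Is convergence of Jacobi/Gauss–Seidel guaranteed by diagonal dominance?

row 1: |10| − (3+3+2) = 2
row 2: |8| − (1+2+2) = 3
row 3: |8| − (1+4+2) = 1
row 4: |10| − (3+1+3) = 3
minimum over rows = 1 → strictly diagonally dominant (convergence guaranteed)

1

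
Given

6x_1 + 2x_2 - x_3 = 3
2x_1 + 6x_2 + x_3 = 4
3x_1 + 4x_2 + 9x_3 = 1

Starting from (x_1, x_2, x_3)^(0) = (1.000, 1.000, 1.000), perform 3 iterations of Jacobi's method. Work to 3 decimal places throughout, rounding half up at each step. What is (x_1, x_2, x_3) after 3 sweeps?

(0.265, 0.568, -0.296)

Iteration 1:
  x_1 = (3 - (2)·1.000 - (-1)·1.000) / (6) = 0.333
  x_2 = (4 - (2)·1.000 - (1)·1.000) / (6) = 0.167
  x_3 = (1 - (3)·1.000 - (4)·1.000) / (9) = -0.667
Iteration 2:
  x_1 = (3 - (2)·0.167 - (-1)·-0.667) / (6) = 0.333
  x_2 = (4 - (2)·0.333 - (1)·-0.667) / (6) = 0.667
  x_3 = (1 - (3)·0.333 - (4)·0.167) / (9) = -0.074
Iteration 3:
  x_1 = (3 - (2)·0.667 - (-1)·-0.074) / (6) = 0.265
  x_2 = (4 - (2)·0.333 - (1)·-0.074) / (6) = 0.568
  x_3 = (1 - (3)·0.333 - (4)·0.667) / (9) = -0.296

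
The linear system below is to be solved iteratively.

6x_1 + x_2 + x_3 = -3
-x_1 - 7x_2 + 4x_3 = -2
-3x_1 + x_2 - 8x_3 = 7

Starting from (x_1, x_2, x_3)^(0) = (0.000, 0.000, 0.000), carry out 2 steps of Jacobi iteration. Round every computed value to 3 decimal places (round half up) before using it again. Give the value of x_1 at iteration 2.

-0.402

Iteration 1:
  x_1 = (-3 - (1)·0.000 - (1)·0.000) / (6) = -0.500
  x_2 = (-2 - (-1)·0.000 - (4)·0.000) / (-7) = 0.286
  x_3 = (7 - (-3)·0.000 - (1)·0.000) / (-8) = -0.875
Iteration 2:
  x_1 = (-3 - (1)·0.286 - (1)·-0.875) / (6) = -0.402
  x_2 = (-2 - (-1)·-0.500 - (4)·-0.875) / (-7) = -0.143
  x_3 = (7 - (-3)·-0.500 - (1)·0.286) / (-8) = -0.652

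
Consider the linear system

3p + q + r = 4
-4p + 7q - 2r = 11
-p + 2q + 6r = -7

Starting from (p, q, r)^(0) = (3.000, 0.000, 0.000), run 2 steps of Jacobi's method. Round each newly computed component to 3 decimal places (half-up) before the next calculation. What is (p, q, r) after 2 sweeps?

(0.460, 2.143, -2.040)

Iteration 1:
  p = (4 - (1)·0.000 - (1)·0.000) / (3) = 1.333
  q = (11 - (-4)·3.000 - (-2)·0.000) / (7) = 3.286
  r = (-7 - (-1)·3.000 - (2)·0.000) / (6) = -0.667
Iteration 2:
  p = (4 - (1)·3.286 - (1)·-0.667) / (3) = 0.460
  q = (11 - (-4)·1.333 - (-2)·-0.667) / (7) = 2.143
  r = (-7 - (-1)·1.333 - (2)·3.286) / (6) = -2.040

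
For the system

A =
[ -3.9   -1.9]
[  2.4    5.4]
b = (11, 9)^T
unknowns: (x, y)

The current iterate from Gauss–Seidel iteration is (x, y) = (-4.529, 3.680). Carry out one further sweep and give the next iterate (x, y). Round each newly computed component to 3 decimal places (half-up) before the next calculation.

(-4.613, 3.717)

One sweep:
  x = (11 - (-1.9)·3.680) / (-3.9) = -4.613
  y = (9 - (2.4)·-4.613) / (5.4) = 3.717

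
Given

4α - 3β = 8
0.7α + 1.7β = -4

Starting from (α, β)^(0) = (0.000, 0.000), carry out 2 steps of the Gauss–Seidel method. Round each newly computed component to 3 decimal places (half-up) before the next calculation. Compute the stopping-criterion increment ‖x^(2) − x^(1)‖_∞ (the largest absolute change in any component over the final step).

Iteration 1:
  α = (8 - (-3)·0.000) / (4) = 2.000
  β = (-4 - (0.7)·2.000) / (1.7) = -3.176
Iteration 2:
  α = (8 - (-3)·-3.176) / (4) = -0.382
  β = (-4 - (0.7)·-0.382) / (1.7) = -2.196
Change: (-2.382, 0.980) → max |·| = 2.382

2.382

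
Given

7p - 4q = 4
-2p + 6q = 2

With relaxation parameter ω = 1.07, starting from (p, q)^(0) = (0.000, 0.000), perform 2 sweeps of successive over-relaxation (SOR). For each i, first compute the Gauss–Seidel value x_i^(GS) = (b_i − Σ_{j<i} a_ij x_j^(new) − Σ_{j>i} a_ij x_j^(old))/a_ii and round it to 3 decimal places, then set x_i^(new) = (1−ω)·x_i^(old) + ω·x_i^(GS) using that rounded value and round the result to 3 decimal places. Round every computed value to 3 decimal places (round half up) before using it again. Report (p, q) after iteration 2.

Iteration 1:
  p: GS value = (4 - (-4)·0.000) / (7) = 0.571;  p ← (1−ω)·0.000 + ω·0.571 = 0.611
  q: GS value = (2 - (-2)·0.611) / (6) = 0.537;  q ← (1−ω)·0.000 + ω·0.537 = 0.575
Iteration 2:
  p: GS value = (4 - (-4)·0.575) / (7) = 0.900;  p ← (1−ω)·0.611 + ω·0.900 = 0.920
  q: GS value = (2 - (-2)·0.920) / (6) = 0.640;  q ← (1−ω)·0.575 + ω·0.640 = 0.645

(0.920, 0.645)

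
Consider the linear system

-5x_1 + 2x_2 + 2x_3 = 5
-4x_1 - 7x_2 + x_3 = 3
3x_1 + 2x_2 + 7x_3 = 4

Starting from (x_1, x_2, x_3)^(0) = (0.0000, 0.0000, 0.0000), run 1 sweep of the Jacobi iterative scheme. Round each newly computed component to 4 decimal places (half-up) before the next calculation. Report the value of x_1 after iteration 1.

Iteration 1:
  x_1 = (5 - (2)·0.0000 - (2)·0.0000) / (-5) = -1.0000
  x_2 = (3 - (-4)·0.0000 - (1)·0.0000) / (-7) = -0.4286
  x_3 = (4 - (3)·0.0000 - (2)·0.0000) / (7) = 0.5714

-1.0000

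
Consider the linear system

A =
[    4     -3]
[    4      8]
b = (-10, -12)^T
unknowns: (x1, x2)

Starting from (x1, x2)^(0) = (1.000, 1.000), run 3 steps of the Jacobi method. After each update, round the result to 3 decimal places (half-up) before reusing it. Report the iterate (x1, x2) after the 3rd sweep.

Iteration 1:
  x1 = (-10 - (-3)·1.000) / (4) = -1.750
  x2 = (-12 - (4)·1.000) / (8) = -2.000
Iteration 2:
  x1 = (-10 - (-3)·-2.000) / (4) = -4.000
  x2 = (-12 - (4)·-1.750) / (8) = -0.625
Iteration 3:
  x1 = (-10 - (-3)·-0.625) / (4) = -2.969
  x2 = (-12 - (4)·-4.000) / (8) = 0.500

(-2.969, 0.500)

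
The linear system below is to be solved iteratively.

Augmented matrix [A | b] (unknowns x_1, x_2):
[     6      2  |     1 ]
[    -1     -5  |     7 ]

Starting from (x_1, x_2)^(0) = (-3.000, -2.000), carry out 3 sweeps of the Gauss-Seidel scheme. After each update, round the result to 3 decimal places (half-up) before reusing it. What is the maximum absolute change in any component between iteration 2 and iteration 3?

0.010

Iteration 1:
  x_1 = (1 - (2)·-2.000) / (6) = 0.833
  x_2 = (7 - (-1)·0.833) / (-5) = -1.567
Iteration 2:
  x_1 = (1 - (2)·-1.567) / (6) = 0.689
  x_2 = (7 - (-1)·0.689) / (-5) = -1.538
Iteration 3:
  x_1 = (1 - (2)·-1.538) / (6) = 0.679
  x_2 = (7 - (-1)·0.679) / (-5) = -1.536
Change: (-0.010, 0.002) → max |·| = 0.010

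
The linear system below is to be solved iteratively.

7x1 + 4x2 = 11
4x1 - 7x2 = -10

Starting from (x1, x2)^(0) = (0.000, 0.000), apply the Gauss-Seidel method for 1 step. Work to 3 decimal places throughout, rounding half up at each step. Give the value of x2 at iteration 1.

2.326

Iteration 1:
  x1 = (11 - (4)·0.000) / (7) = 1.571
  x2 = (-10 - (4)·1.571) / (-7) = 2.326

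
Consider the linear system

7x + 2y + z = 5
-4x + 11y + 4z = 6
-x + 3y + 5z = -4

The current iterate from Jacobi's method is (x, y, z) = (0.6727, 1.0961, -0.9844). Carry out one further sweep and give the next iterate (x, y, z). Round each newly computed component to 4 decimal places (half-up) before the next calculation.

One sweep:
  x = (5 - (2)·1.0961 - (1)·-0.9844) / (7) = 0.5417
  y = (6 - (-4)·0.6727 - (4)·-0.9844) / (11) = 1.1480
  z = (-4 - (-1)·0.6727 - (3)·1.0961) / (5) = -1.3231

(0.5417, 1.1480, -1.3231)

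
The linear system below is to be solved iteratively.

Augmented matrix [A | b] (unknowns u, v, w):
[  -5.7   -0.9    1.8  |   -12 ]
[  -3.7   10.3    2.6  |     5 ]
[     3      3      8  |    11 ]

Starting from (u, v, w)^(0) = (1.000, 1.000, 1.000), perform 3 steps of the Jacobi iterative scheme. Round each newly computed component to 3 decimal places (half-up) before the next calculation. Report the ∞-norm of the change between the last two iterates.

Iteration 1:
  u = (-12 - (-0.9)·1.000 - (1.8)·1.000) / (-5.7) = 2.263
  v = (5 - (-3.7)·1.000 - (2.6)·1.000) / (10.3) = 0.592
  w = (11 - (3)·1.000 - (3)·1.000) / (8) = 0.625
Iteration 2:
  u = (-12 - (-0.9)·0.592 - (1.8)·0.625) / (-5.7) = 2.209
  v = (5 - (-3.7)·2.263 - (2.6)·0.625) / (10.3) = 1.141
  w = (11 - (3)·2.263 - (3)·0.592) / (8) = 0.304
Iteration 3:
  u = (-12 - (-0.9)·1.141 - (1.8)·0.304) / (-5.7) = 2.021
  v = (5 - (-3.7)·2.209 - (2.6)·0.304) / (10.3) = 1.202
  w = (11 - (3)·2.209 - (3)·1.141) / (8) = 0.119
Change: (-0.188, 0.061, -0.185) → max |·| = 0.188

0.188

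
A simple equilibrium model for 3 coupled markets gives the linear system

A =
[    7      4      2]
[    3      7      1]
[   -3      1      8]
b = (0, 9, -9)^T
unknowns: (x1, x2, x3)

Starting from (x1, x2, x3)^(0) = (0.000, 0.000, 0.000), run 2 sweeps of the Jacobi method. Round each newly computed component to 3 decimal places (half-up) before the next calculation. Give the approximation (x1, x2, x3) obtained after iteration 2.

Iteration 1:
  x1 = (0 - (4)·0.000 - (2)·0.000) / (7) = 0.000
  x2 = (9 - (3)·0.000 - (1)·0.000) / (7) = 1.286
  x3 = (-9 - (-3)·0.000 - (1)·0.000) / (8) = -1.125
Iteration 2:
  x1 = (0 - (4)·1.286 - (2)·-1.125) / (7) = -0.413
  x2 = (9 - (3)·0.000 - (1)·-1.125) / (7) = 1.446
  x3 = (-9 - (-3)·0.000 - (1)·1.286) / (8) = -1.286

(-0.413, 1.446, -1.286)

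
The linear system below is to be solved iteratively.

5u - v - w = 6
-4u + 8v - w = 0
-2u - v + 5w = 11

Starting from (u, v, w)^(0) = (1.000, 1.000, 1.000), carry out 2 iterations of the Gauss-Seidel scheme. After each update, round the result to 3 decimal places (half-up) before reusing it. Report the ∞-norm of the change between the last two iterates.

0.448

Iteration 1:
  u = (6 - (-1)·1.000 - (-1)·1.000) / (5) = 1.600
  v = (0 - (-4)·1.600 - (-1)·1.000) / (8) = 0.925
  w = (11 - (-2)·1.600 - (-1)·0.925) / (5) = 3.025
Iteration 2:
  u = (6 - (-1)·0.925 - (-1)·3.025) / (5) = 1.990
  v = (0 - (-4)·1.990 - (-1)·3.025) / (8) = 1.373
  w = (11 - (-2)·1.990 - (-1)·1.373) / (5) = 3.271
Change: (0.390, 0.448, 0.246) → max |·| = 0.448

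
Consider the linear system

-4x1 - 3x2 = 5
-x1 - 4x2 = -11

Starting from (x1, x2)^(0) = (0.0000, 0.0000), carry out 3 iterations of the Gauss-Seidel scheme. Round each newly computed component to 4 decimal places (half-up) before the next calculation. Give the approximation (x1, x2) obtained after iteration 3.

Iteration 1:
  x1 = (5 - (-3)·0.0000) / (-4) = -1.2500
  x2 = (-11 - (-1)·-1.2500) / (-4) = 3.0625
Iteration 2:
  x1 = (5 - (-3)·3.0625) / (-4) = -3.5469
  x2 = (-11 - (-1)·-3.5469) / (-4) = 3.6367
Iteration 3:
  x1 = (5 - (-3)·3.6367) / (-4) = -3.9775
  x2 = (-11 - (-1)·-3.9775) / (-4) = 3.7444

(-3.9775, 3.7444)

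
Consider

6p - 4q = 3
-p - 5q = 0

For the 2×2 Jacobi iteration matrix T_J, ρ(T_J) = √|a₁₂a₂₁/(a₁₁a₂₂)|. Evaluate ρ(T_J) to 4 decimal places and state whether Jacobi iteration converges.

a₁₂a₂₁/(a₁₁a₂₂) = (-4)·(-1) / ((6)·(-5)) = -0.133333
ρ = √|-0.133333| = √0.133333 = 0.3651
ρ < 1, so Jacobi converges

0.3651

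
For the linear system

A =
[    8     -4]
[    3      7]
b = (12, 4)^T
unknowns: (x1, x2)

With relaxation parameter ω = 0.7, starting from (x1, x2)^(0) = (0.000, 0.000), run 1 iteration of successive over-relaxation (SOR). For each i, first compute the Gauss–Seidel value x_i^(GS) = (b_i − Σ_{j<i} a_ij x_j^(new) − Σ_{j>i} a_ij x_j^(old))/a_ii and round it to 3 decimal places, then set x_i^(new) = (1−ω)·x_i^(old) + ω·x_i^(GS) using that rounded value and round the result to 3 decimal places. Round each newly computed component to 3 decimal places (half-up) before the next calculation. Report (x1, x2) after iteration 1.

Iteration 1:
  x1: GS value = (12 - (-4)·0.000) / (8) = 1.500;  x1 ← (1−ω)·0.000 + ω·1.500 = 1.050
  x2: GS value = (4 - (3)·1.050) / (7) = 0.121;  x2 ← (1−ω)·0.000 + ω·0.121 = 0.085

(1.050, 0.085)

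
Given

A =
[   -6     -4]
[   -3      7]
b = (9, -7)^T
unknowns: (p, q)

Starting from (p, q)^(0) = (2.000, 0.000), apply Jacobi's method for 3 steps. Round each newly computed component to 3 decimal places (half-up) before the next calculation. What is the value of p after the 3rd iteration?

-0.405

Iteration 1:
  p = (9 - (-4)·0.000) / (-6) = -1.500
  q = (-7 - (-3)·2.000) / (7) = -0.143
Iteration 2:
  p = (9 - (-4)·-0.143) / (-6) = -1.405
  q = (-7 - (-3)·-1.500) / (7) = -1.643
Iteration 3:
  p = (9 - (-4)·-1.643) / (-6) = -0.405
  q = (-7 - (-3)·-1.405) / (7) = -1.602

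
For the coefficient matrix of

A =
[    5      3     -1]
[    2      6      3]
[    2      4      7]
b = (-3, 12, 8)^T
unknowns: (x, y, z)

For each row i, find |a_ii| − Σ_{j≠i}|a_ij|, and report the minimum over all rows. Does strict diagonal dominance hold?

row 1: |5| − (3+1) = 1
row 2: |6| − (2+3) = 1
row 3: |7| − (2+4) = 1
minimum over rows = 1 → strictly diagonally dominant (convergence guaranteed)

1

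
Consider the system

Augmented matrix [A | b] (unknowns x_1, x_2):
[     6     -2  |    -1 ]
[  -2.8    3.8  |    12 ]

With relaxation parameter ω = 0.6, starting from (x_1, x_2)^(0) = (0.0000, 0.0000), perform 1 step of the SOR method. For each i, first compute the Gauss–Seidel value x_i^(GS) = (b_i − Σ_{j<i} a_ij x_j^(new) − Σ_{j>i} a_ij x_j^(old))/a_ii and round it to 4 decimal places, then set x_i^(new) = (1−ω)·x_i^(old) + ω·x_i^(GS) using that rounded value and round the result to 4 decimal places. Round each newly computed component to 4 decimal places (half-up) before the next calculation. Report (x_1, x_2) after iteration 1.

Iteration 1:
  x_1: GS value = (-1 - (-2)·0.0000) / (6) = -0.1667;  x_1 ← (1−ω)·0.0000 + ω·-0.1667 = -0.1000
  x_2: GS value = (12 - (-2.8)·-0.1000) / (3.8) = 3.0842;  x_2 ← (1−ω)·0.0000 + ω·3.0842 = 1.8505

(-0.1000, 1.8505)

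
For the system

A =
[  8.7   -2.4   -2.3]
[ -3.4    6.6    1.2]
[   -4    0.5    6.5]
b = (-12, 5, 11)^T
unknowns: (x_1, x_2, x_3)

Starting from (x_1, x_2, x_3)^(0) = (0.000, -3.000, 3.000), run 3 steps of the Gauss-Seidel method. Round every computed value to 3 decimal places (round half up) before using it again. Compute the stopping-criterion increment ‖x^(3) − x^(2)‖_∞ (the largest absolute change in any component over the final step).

Iteration 1:
  x_1 = (-12 - (-2.4)·-3.000 - (-2.3)·3.000) / (8.7) = -1.414
  x_2 = (5 - (-3.4)·-1.414 - (1.2)·3.000) / (6.6) = -0.516
  x_3 = (11 - (-4)·-1.414 - (0.5)·-0.516) / (6.5) = 0.862
Iteration 2:
  x_1 = (-12 - (-2.4)·-0.516 - (-2.3)·0.862) / (8.7) = -1.294
  x_2 = (5 - (-3.4)·-1.294 - (1.2)·0.862) / (6.6) = -0.066
  x_3 = (11 - (-4)·-1.294 - (0.5)·-0.066) / (6.5) = 0.901
Iteration 3:
  x_1 = (-12 - (-2.4)·-0.066 - (-2.3)·0.901) / (8.7) = -1.159
  x_2 = (5 - (-3.4)·-1.159 - (1.2)·0.901) / (6.6) = -0.003
  x_3 = (11 - (-4)·-1.159 - (0.5)·-0.003) / (6.5) = 0.979
Change: (0.135, 0.063, 0.078) → max |·| = 0.135

0.135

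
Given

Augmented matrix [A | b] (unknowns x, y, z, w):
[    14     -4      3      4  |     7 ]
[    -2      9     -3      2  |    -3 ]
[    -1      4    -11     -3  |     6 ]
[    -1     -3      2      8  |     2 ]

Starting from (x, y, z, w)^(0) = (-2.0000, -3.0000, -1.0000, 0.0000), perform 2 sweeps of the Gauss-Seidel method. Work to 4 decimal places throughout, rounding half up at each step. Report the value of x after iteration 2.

Iteration 1:
  x = (7 - (-4)·-3.0000 - (3)·-1.0000 - (4)·0.0000) / (14) = -0.1429
  y = (-3 - (-2)·-0.1429 - (-3)·-1.0000 - (2)·0.0000) / (9) = -0.6984
  z = (6 - (-1)·-0.1429 - (4)·-0.6984 - (-3)·0.0000) / (-11) = -0.7864
  w = (2 - (-1)·-0.1429 - (-3)·-0.6984 - (2)·-0.7864) / (8) = 0.1668
Iteration 2:
  x = (7 - (-4)·-0.6984 - (3)·-0.7864 - (4)·0.1668) / (14) = 0.4213
  y = (-3 - (-2)·0.4213 - (-3)·-0.7864 - (2)·0.1668) / (9) = -0.5389
  z = (6 - (-1)·0.4213 - (4)·-0.5389 - (-3)·0.1668) / (-11) = -0.8252
  w = (2 - (-1)·0.4213 - (-3)·-0.5389 - (2)·-0.8252) / (8) = 0.3069

0.4213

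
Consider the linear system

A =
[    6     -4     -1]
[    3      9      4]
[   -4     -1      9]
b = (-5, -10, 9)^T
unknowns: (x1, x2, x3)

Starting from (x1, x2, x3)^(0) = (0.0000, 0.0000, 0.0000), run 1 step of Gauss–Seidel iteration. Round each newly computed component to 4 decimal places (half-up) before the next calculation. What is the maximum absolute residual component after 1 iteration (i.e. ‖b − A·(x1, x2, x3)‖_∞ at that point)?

Iteration 1:
  x1 = (-5 - (-4)·0.0000 - (-1)·0.0000) / (6) = -0.8333
  x2 = (-10 - (3)·-0.8333 - (4)·0.0000) / (9) = -0.8333
  x3 = (9 - (-4)·-0.8333 - (-1)·-0.8333) / (9) = 0.5371
Residual b − A·x = (-2.7963, -2.1488, -0.0004); ∞-norm = 2.7963

2.7963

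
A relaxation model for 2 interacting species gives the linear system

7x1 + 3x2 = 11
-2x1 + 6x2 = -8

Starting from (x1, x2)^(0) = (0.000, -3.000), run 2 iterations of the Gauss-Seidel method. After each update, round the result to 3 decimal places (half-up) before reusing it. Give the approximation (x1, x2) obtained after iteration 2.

Iteration 1:
  x1 = (11 - (3)·-3.000) / (7) = 2.857
  x2 = (-8 - (-2)·2.857) / (6) = -0.381
Iteration 2:
  x1 = (11 - (3)·-0.381) / (7) = 1.735
  x2 = (-8 - (-2)·1.735) / (6) = -0.755

(1.735, -0.755)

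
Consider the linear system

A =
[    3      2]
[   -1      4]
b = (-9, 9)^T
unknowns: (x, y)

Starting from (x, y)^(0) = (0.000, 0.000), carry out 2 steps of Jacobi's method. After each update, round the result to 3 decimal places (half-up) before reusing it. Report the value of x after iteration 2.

-4.500

Iteration 1:
  x = (-9 - (2)·0.000) / (3) = -3.000
  y = (9 - (-1)·0.000) / (4) = 2.250
Iteration 2:
  x = (-9 - (2)·2.250) / (3) = -4.500
  y = (9 - (-1)·-3.000) / (4) = 1.500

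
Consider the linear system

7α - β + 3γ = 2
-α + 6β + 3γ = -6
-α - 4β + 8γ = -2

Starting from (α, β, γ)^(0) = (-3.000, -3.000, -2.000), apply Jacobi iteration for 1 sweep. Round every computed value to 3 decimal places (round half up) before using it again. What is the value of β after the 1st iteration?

-0.500

Iteration 1:
  α = (2 - (-1)·-3.000 - (3)·-2.000) / (7) = 0.714
  β = (-6 - (-1)·-3.000 - (3)·-2.000) / (6) = -0.500
  γ = (-2 - (-1)·-3.000 - (-4)·-3.000) / (8) = -2.125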